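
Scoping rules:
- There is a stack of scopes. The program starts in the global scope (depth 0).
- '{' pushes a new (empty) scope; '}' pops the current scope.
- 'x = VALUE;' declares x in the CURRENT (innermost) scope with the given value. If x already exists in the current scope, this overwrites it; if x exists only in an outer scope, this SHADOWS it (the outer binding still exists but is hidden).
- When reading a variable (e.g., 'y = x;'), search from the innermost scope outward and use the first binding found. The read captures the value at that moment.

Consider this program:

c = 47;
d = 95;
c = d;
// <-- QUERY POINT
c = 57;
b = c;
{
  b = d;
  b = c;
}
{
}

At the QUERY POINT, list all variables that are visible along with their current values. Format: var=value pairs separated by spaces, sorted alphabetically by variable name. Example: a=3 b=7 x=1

Answer: c=95 d=95

Derivation:
Step 1: declare c=47 at depth 0
Step 2: declare d=95 at depth 0
Step 3: declare c=(read d)=95 at depth 0
Visible at query point: c=95 d=95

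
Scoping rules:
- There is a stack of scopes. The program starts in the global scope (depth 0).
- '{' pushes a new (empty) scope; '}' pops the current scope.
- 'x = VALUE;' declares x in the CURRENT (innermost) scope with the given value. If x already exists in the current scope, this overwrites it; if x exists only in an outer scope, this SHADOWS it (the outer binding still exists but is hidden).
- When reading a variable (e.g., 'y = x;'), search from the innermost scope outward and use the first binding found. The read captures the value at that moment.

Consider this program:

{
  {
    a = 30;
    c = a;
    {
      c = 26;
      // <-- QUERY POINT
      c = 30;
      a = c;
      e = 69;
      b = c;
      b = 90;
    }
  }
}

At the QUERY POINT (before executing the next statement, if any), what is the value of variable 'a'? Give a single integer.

Step 1: enter scope (depth=1)
Step 2: enter scope (depth=2)
Step 3: declare a=30 at depth 2
Step 4: declare c=(read a)=30 at depth 2
Step 5: enter scope (depth=3)
Step 6: declare c=26 at depth 3
Visible at query point: a=30 c=26

Answer: 30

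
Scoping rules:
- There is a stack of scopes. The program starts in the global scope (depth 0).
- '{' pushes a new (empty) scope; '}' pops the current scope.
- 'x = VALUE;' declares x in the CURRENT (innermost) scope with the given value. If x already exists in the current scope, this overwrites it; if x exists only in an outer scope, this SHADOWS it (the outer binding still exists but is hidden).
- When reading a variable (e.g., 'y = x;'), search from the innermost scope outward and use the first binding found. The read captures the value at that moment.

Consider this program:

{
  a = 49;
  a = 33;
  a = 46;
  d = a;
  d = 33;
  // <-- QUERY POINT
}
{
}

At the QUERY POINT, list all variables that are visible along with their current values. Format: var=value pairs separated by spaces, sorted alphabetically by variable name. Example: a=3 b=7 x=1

Step 1: enter scope (depth=1)
Step 2: declare a=49 at depth 1
Step 3: declare a=33 at depth 1
Step 4: declare a=46 at depth 1
Step 5: declare d=(read a)=46 at depth 1
Step 6: declare d=33 at depth 1
Visible at query point: a=46 d=33

Answer: a=46 d=33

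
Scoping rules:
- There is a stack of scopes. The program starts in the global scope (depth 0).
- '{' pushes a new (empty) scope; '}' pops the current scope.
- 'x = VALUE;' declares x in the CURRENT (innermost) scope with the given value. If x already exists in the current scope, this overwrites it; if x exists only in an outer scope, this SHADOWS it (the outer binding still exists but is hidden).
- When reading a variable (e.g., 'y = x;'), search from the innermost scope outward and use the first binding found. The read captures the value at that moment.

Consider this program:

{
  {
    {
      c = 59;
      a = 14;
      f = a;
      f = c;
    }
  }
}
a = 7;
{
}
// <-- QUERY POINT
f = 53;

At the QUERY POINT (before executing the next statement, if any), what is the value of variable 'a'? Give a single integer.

Answer: 7

Derivation:
Step 1: enter scope (depth=1)
Step 2: enter scope (depth=2)
Step 3: enter scope (depth=3)
Step 4: declare c=59 at depth 3
Step 5: declare a=14 at depth 3
Step 6: declare f=(read a)=14 at depth 3
Step 7: declare f=(read c)=59 at depth 3
Step 8: exit scope (depth=2)
Step 9: exit scope (depth=1)
Step 10: exit scope (depth=0)
Step 11: declare a=7 at depth 0
Step 12: enter scope (depth=1)
Step 13: exit scope (depth=0)
Visible at query point: a=7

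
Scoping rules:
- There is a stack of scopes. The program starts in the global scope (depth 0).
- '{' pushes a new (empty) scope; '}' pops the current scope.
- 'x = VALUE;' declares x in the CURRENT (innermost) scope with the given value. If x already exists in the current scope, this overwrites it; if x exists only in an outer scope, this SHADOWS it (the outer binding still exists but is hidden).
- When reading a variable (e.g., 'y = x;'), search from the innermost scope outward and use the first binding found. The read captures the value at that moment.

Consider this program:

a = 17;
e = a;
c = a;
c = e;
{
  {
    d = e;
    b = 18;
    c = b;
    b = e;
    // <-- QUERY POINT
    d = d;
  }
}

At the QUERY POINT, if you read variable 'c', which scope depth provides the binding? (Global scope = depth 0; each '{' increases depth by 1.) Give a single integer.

Answer: 2

Derivation:
Step 1: declare a=17 at depth 0
Step 2: declare e=(read a)=17 at depth 0
Step 3: declare c=(read a)=17 at depth 0
Step 4: declare c=(read e)=17 at depth 0
Step 5: enter scope (depth=1)
Step 6: enter scope (depth=2)
Step 7: declare d=(read e)=17 at depth 2
Step 8: declare b=18 at depth 2
Step 9: declare c=(read b)=18 at depth 2
Step 10: declare b=(read e)=17 at depth 2
Visible at query point: a=17 b=17 c=18 d=17 e=17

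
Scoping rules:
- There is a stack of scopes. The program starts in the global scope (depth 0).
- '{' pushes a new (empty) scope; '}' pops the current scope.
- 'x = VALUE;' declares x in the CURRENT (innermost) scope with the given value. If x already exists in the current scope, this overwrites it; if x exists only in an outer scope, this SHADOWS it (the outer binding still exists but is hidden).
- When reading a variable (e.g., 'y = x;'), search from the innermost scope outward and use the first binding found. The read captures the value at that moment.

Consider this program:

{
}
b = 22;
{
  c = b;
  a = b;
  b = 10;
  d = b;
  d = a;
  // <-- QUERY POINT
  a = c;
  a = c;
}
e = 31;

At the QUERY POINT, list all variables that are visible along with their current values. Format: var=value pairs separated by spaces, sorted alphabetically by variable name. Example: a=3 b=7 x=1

Answer: a=22 b=10 c=22 d=22

Derivation:
Step 1: enter scope (depth=1)
Step 2: exit scope (depth=0)
Step 3: declare b=22 at depth 0
Step 4: enter scope (depth=1)
Step 5: declare c=(read b)=22 at depth 1
Step 6: declare a=(read b)=22 at depth 1
Step 7: declare b=10 at depth 1
Step 8: declare d=(read b)=10 at depth 1
Step 9: declare d=(read a)=22 at depth 1
Visible at query point: a=22 b=10 c=22 d=22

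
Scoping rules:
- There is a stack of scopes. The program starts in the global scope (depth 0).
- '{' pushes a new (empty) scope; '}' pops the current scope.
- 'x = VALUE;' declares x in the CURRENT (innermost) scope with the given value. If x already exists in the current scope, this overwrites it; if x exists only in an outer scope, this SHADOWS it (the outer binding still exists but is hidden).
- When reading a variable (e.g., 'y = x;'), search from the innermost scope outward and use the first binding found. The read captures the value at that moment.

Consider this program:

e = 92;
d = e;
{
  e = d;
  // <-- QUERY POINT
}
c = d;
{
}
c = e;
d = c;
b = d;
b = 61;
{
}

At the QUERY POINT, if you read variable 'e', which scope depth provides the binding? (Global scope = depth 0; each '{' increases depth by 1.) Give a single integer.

Step 1: declare e=92 at depth 0
Step 2: declare d=(read e)=92 at depth 0
Step 3: enter scope (depth=1)
Step 4: declare e=(read d)=92 at depth 1
Visible at query point: d=92 e=92

Answer: 1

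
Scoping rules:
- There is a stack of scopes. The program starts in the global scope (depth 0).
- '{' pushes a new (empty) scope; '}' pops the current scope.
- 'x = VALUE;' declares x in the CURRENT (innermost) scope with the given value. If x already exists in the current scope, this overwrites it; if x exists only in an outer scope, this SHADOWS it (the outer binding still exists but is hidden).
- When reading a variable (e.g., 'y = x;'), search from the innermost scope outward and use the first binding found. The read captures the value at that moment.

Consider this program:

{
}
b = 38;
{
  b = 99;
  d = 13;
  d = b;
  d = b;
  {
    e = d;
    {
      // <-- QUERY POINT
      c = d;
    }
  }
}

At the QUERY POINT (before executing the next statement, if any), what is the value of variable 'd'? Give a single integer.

Answer: 99

Derivation:
Step 1: enter scope (depth=1)
Step 2: exit scope (depth=0)
Step 3: declare b=38 at depth 0
Step 4: enter scope (depth=1)
Step 5: declare b=99 at depth 1
Step 6: declare d=13 at depth 1
Step 7: declare d=(read b)=99 at depth 1
Step 8: declare d=(read b)=99 at depth 1
Step 9: enter scope (depth=2)
Step 10: declare e=(read d)=99 at depth 2
Step 11: enter scope (depth=3)
Visible at query point: b=99 d=99 e=99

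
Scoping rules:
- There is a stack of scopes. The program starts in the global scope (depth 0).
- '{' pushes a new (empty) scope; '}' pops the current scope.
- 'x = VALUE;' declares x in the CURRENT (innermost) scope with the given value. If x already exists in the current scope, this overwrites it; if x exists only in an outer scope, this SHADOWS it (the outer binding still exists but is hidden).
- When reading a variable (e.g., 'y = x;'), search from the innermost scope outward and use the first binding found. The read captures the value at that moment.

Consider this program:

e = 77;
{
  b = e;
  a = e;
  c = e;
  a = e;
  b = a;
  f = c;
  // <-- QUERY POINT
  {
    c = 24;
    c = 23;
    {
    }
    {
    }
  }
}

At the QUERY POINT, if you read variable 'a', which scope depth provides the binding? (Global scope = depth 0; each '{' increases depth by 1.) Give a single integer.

Step 1: declare e=77 at depth 0
Step 2: enter scope (depth=1)
Step 3: declare b=(read e)=77 at depth 1
Step 4: declare a=(read e)=77 at depth 1
Step 5: declare c=(read e)=77 at depth 1
Step 6: declare a=(read e)=77 at depth 1
Step 7: declare b=(read a)=77 at depth 1
Step 8: declare f=(read c)=77 at depth 1
Visible at query point: a=77 b=77 c=77 e=77 f=77

Answer: 1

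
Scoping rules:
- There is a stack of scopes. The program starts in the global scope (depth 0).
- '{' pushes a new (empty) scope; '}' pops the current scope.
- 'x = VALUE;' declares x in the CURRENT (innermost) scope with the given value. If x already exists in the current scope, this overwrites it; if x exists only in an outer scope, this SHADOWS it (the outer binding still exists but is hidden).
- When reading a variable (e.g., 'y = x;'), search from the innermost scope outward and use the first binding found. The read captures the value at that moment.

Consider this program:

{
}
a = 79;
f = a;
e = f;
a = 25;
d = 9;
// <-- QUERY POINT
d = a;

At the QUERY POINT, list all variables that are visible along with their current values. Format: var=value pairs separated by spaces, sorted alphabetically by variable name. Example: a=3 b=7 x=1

Step 1: enter scope (depth=1)
Step 2: exit scope (depth=0)
Step 3: declare a=79 at depth 0
Step 4: declare f=(read a)=79 at depth 0
Step 5: declare e=(read f)=79 at depth 0
Step 6: declare a=25 at depth 0
Step 7: declare d=9 at depth 0
Visible at query point: a=25 d=9 e=79 f=79

Answer: a=25 d=9 e=79 f=79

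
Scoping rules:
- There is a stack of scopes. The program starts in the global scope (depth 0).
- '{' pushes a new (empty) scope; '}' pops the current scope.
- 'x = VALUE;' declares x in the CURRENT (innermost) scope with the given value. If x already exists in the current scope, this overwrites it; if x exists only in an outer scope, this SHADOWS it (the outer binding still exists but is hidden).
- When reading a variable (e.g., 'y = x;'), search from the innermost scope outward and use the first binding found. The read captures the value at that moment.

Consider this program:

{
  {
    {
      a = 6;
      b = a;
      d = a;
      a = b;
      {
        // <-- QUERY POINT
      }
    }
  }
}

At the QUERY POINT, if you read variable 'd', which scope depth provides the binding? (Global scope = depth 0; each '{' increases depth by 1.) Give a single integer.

Answer: 3

Derivation:
Step 1: enter scope (depth=1)
Step 2: enter scope (depth=2)
Step 3: enter scope (depth=3)
Step 4: declare a=6 at depth 3
Step 5: declare b=(read a)=6 at depth 3
Step 6: declare d=(read a)=6 at depth 3
Step 7: declare a=(read b)=6 at depth 3
Step 8: enter scope (depth=4)
Visible at query point: a=6 b=6 d=6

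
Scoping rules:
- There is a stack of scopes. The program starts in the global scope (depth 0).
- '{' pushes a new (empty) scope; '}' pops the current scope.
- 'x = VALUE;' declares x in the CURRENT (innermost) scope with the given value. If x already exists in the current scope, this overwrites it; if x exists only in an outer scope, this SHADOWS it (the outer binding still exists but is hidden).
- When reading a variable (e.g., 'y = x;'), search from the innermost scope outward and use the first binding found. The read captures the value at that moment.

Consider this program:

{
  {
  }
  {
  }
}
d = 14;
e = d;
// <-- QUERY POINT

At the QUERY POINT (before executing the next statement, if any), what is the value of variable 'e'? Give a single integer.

Answer: 14

Derivation:
Step 1: enter scope (depth=1)
Step 2: enter scope (depth=2)
Step 3: exit scope (depth=1)
Step 4: enter scope (depth=2)
Step 5: exit scope (depth=1)
Step 6: exit scope (depth=0)
Step 7: declare d=14 at depth 0
Step 8: declare e=(read d)=14 at depth 0
Visible at query point: d=14 e=14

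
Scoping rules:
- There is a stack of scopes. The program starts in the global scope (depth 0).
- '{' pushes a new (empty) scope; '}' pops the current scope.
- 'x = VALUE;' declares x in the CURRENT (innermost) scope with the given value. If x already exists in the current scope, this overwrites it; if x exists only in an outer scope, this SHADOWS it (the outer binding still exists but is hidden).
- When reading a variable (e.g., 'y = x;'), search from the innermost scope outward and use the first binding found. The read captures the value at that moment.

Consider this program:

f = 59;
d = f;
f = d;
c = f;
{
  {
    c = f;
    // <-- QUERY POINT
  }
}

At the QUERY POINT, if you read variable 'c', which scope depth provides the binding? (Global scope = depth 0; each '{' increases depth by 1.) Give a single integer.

Answer: 2

Derivation:
Step 1: declare f=59 at depth 0
Step 2: declare d=(read f)=59 at depth 0
Step 3: declare f=(read d)=59 at depth 0
Step 4: declare c=(read f)=59 at depth 0
Step 5: enter scope (depth=1)
Step 6: enter scope (depth=2)
Step 7: declare c=(read f)=59 at depth 2
Visible at query point: c=59 d=59 f=59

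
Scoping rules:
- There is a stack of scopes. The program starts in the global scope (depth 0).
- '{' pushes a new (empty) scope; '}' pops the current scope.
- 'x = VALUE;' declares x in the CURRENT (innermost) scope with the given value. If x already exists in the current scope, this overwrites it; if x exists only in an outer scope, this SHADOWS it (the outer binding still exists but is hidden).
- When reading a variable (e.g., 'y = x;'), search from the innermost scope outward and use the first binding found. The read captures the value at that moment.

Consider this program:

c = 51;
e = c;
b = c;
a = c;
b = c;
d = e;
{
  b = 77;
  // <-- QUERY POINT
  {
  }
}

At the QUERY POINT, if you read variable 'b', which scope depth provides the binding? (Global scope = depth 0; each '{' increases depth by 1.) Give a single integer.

Answer: 1

Derivation:
Step 1: declare c=51 at depth 0
Step 2: declare e=(read c)=51 at depth 0
Step 3: declare b=(read c)=51 at depth 0
Step 4: declare a=(read c)=51 at depth 0
Step 5: declare b=(read c)=51 at depth 0
Step 6: declare d=(read e)=51 at depth 0
Step 7: enter scope (depth=1)
Step 8: declare b=77 at depth 1
Visible at query point: a=51 b=77 c=51 d=51 e=51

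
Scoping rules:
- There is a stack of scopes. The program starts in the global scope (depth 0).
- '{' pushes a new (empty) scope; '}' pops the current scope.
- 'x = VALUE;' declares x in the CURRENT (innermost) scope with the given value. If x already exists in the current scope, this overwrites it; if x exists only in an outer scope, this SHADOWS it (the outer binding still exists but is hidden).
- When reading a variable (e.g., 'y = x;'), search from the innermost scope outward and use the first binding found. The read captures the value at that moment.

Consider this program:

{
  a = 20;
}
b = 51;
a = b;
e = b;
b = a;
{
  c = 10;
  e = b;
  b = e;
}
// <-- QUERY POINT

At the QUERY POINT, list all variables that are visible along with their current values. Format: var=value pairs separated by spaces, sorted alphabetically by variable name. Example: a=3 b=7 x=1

Step 1: enter scope (depth=1)
Step 2: declare a=20 at depth 1
Step 3: exit scope (depth=0)
Step 4: declare b=51 at depth 0
Step 5: declare a=(read b)=51 at depth 0
Step 6: declare e=(read b)=51 at depth 0
Step 7: declare b=(read a)=51 at depth 0
Step 8: enter scope (depth=1)
Step 9: declare c=10 at depth 1
Step 10: declare e=(read b)=51 at depth 1
Step 11: declare b=(read e)=51 at depth 1
Step 12: exit scope (depth=0)
Visible at query point: a=51 b=51 e=51

Answer: a=51 b=51 e=51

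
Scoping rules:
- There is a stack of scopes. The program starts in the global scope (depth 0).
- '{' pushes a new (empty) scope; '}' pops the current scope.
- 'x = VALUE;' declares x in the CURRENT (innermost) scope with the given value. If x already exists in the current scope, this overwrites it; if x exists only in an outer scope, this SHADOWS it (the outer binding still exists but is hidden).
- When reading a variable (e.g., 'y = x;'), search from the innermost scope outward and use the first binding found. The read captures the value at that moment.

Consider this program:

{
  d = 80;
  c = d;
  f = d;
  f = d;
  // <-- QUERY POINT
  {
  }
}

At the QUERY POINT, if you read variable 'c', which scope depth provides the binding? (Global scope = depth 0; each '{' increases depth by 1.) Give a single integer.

Step 1: enter scope (depth=1)
Step 2: declare d=80 at depth 1
Step 3: declare c=(read d)=80 at depth 1
Step 4: declare f=(read d)=80 at depth 1
Step 5: declare f=(read d)=80 at depth 1
Visible at query point: c=80 d=80 f=80

Answer: 1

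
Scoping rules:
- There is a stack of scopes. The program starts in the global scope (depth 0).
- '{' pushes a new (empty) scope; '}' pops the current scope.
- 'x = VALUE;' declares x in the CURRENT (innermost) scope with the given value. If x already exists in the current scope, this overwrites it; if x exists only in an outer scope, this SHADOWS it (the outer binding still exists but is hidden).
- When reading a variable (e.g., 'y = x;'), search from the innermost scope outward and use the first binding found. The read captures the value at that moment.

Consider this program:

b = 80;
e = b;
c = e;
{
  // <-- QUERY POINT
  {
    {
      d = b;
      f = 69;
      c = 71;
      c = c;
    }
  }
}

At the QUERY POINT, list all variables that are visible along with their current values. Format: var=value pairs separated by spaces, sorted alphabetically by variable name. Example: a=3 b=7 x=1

Answer: b=80 c=80 e=80

Derivation:
Step 1: declare b=80 at depth 0
Step 2: declare e=(read b)=80 at depth 0
Step 3: declare c=(read e)=80 at depth 0
Step 4: enter scope (depth=1)
Visible at query point: b=80 c=80 e=80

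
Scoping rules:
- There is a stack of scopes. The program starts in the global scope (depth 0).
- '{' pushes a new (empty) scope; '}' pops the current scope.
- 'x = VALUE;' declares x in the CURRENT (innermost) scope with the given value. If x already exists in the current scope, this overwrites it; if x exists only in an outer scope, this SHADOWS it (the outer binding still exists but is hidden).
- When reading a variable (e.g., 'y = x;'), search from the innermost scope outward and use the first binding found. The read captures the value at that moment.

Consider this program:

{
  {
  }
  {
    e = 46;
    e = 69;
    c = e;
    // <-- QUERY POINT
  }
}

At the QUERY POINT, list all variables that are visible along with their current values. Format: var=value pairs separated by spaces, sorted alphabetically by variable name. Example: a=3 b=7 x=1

Answer: c=69 e=69

Derivation:
Step 1: enter scope (depth=1)
Step 2: enter scope (depth=2)
Step 3: exit scope (depth=1)
Step 4: enter scope (depth=2)
Step 5: declare e=46 at depth 2
Step 6: declare e=69 at depth 2
Step 7: declare c=(read e)=69 at depth 2
Visible at query point: c=69 e=69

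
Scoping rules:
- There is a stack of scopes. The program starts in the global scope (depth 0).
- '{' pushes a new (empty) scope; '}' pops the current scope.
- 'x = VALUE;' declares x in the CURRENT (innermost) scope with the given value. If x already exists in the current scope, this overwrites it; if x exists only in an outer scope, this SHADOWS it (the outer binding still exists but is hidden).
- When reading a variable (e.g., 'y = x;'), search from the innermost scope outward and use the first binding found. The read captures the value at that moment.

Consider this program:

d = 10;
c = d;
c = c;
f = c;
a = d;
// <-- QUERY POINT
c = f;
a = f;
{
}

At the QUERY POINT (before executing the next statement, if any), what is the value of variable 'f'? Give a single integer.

Step 1: declare d=10 at depth 0
Step 2: declare c=(read d)=10 at depth 0
Step 3: declare c=(read c)=10 at depth 0
Step 4: declare f=(read c)=10 at depth 0
Step 5: declare a=(read d)=10 at depth 0
Visible at query point: a=10 c=10 d=10 f=10

Answer: 10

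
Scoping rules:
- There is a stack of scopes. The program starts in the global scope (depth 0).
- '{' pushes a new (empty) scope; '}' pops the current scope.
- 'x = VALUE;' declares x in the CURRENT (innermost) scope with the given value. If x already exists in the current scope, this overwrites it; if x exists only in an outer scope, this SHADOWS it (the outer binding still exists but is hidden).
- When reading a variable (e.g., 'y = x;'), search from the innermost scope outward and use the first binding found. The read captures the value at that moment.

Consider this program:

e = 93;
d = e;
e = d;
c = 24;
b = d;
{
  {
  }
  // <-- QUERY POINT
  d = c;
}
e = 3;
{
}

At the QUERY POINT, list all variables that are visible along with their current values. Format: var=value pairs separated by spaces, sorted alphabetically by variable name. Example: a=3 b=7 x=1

Answer: b=93 c=24 d=93 e=93

Derivation:
Step 1: declare e=93 at depth 0
Step 2: declare d=(read e)=93 at depth 0
Step 3: declare e=(read d)=93 at depth 0
Step 4: declare c=24 at depth 0
Step 5: declare b=(read d)=93 at depth 0
Step 6: enter scope (depth=1)
Step 7: enter scope (depth=2)
Step 8: exit scope (depth=1)
Visible at query point: b=93 c=24 d=93 e=93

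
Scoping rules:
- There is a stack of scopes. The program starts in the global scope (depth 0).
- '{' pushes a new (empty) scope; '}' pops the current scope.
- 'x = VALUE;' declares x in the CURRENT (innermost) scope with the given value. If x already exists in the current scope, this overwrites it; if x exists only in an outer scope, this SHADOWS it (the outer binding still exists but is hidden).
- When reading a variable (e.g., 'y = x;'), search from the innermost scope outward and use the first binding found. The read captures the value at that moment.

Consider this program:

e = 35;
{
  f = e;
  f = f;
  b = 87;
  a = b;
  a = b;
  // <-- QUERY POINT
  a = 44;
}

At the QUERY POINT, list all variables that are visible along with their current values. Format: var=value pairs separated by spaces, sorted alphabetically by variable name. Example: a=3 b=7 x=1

Step 1: declare e=35 at depth 0
Step 2: enter scope (depth=1)
Step 3: declare f=(read e)=35 at depth 1
Step 4: declare f=(read f)=35 at depth 1
Step 5: declare b=87 at depth 1
Step 6: declare a=(read b)=87 at depth 1
Step 7: declare a=(read b)=87 at depth 1
Visible at query point: a=87 b=87 e=35 f=35

Answer: a=87 b=87 e=35 f=35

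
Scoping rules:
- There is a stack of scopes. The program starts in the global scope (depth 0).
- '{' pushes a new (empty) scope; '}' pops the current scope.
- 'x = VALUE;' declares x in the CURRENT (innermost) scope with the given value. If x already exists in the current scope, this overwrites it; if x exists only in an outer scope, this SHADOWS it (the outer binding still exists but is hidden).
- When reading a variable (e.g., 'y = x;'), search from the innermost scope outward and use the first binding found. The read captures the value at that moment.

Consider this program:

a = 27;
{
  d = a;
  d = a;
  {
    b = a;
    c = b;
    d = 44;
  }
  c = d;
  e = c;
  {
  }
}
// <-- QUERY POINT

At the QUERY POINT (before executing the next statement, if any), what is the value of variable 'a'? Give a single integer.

Answer: 27

Derivation:
Step 1: declare a=27 at depth 0
Step 2: enter scope (depth=1)
Step 3: declare d=(read a)=27 at depth 1
Step 4: declare d=(read a)=27 at depth 1
Step 5: enter scope (depth=2)
Step 6: declare b=(read a)=27 at depth 2
Step 7: declare c=(read b)=27 at depth 2
Step 8: declare d=44 at depth 2
Step 9: exit scope (depth=1)
Step 10: declare c=(read d)=27 at depth 1
Step 11: declare e=(read c)=27 at depth 1
Step 12: enter scope (depth=2)
Step 13: exit scope (depth=1)
Step 14: exit scope (depth=0)
Visible at query point: a=27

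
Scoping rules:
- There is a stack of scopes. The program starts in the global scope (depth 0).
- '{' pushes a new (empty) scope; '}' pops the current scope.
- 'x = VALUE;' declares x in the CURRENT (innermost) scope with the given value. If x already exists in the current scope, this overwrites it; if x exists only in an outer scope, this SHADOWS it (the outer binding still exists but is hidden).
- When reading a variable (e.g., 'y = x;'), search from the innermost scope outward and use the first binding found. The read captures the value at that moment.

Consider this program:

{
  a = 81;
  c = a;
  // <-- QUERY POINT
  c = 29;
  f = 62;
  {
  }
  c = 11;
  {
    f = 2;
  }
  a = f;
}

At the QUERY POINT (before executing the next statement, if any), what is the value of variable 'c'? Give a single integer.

Step 1: enter scope (depth=1)
Step 2: declare a=81 at depth 1
Step 3: declare c=(read a)=81 at depth 1
Visible at query point: a=81 c=81

Answer: 81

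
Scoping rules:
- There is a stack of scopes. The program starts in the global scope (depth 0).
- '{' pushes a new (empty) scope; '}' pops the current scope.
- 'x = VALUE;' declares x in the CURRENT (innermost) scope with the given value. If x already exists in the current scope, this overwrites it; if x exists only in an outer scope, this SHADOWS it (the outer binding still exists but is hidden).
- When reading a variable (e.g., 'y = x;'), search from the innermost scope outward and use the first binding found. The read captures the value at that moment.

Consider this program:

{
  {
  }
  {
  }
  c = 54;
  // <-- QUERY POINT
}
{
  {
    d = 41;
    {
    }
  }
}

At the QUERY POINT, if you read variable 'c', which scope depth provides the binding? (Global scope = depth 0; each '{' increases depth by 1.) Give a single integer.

Answer: 1

Derivation:
Step 1: enter scope (depth=1)
Step 2: enter scope (depth=2)
Step 3: exit scope (depth=1)
Step 4: enter scope (depth=2)
Step 5: exit scope (depth=1)
Step 6: declare c=54 at depth 1
Visible at query point: c=54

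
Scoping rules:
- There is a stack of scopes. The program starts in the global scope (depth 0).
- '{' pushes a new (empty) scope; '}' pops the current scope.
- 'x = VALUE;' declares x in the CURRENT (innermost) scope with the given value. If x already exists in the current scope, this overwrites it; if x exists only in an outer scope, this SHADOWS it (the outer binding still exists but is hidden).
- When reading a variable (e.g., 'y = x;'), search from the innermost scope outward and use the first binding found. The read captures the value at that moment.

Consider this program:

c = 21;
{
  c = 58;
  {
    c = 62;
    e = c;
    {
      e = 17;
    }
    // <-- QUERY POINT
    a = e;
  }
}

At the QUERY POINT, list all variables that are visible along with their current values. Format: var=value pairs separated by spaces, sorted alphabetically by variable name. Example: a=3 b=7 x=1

Step 1: declare c=21 at depth 0
Step 2: enter scope (depth=1)
Step 3: declare c=58 at depth 1
Step 4: enter scope (depth=2)
Step 5: declare c=62 at depth 2
Step 6: declare e=(read c)=62 at depth 2
Step 7: enter scope (depth=3)
Step 8: declare e=17 at depth 3
Step 9: exit scope (depth=2)
Visible at query point: c=62 e=62

Answer: c=62 e=62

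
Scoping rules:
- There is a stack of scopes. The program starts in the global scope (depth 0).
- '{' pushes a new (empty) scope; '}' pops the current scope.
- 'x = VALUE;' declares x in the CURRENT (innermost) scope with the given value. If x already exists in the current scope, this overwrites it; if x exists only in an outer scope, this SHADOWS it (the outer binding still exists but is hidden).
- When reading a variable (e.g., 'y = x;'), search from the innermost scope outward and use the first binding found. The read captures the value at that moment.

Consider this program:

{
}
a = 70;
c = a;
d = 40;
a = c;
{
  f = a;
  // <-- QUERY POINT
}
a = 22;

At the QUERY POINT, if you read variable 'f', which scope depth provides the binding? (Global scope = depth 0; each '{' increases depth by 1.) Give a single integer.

Step 1: enter scope (depth=1)
Step 2: exit scope (depth=0)
Step 3: declare a=70 at depth 0
Step 4: declare c=(read a)=70 at depth 0
Step 5: declare d=40 at depth 0
Step 6: declare a=(read c)=70 at depth 0
Step 7: enter scope (depth=1)
Step 8: declare f=(read a)=70 at depth 1
Visible at query point: a=70 c=70 d=40 f=70

Answer: 1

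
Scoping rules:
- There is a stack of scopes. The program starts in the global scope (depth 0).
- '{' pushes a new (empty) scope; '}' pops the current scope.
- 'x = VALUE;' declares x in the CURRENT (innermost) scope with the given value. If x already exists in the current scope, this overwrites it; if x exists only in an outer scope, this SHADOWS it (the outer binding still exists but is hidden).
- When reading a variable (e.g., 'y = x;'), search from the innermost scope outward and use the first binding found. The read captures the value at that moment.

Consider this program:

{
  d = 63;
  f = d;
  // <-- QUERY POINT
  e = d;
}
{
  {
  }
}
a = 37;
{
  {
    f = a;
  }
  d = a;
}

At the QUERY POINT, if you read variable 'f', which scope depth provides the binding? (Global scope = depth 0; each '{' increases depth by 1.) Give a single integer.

Answer: 1

Derivation:
Step 1: enter scope (depth=1)
Step 2: declare d=63 at depth 1
Step 3: declare f=(read d)=63 at depth 1
Visible at query point: d=63 f=63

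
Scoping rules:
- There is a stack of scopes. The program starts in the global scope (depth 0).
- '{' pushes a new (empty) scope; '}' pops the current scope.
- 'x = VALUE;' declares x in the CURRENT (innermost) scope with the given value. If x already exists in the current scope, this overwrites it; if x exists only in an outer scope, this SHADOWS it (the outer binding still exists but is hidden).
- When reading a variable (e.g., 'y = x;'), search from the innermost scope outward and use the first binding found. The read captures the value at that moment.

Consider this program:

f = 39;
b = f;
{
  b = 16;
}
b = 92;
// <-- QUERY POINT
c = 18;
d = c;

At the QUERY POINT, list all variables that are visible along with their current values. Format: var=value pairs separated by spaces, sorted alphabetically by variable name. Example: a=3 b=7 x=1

Answer: b=92 f=39

Derivation:
Step 1: declare f=39 at depth 0
Step 2: declare b=(read f)=39 at depth 0
Step 3: enter scope (depth=1)
Step 4: declare b=16 at depth 1
Step 5: exit scope (depth=0)
Step 6: declare b=92 at depth 0
Visible at query point: b=92 f=39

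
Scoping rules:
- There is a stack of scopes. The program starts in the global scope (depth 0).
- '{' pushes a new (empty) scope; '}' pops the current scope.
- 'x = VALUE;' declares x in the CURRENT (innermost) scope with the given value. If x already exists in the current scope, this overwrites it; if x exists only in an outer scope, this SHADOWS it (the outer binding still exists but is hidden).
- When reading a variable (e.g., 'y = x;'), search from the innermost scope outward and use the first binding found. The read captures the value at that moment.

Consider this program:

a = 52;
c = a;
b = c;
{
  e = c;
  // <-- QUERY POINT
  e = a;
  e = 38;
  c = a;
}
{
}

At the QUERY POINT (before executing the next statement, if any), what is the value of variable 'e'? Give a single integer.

Step 1: declare a=52 at depth 0
Step 2: declare c=(read a)=52 at depth 0
Step 3: declare b=(read c)=52 at depth 0
Step 4: enter scope (depth=1)
Step 5: declare e=(read c)=52 at depth 1
Visible at query point: a=52 b=52 c=52 e=52

Answer: 52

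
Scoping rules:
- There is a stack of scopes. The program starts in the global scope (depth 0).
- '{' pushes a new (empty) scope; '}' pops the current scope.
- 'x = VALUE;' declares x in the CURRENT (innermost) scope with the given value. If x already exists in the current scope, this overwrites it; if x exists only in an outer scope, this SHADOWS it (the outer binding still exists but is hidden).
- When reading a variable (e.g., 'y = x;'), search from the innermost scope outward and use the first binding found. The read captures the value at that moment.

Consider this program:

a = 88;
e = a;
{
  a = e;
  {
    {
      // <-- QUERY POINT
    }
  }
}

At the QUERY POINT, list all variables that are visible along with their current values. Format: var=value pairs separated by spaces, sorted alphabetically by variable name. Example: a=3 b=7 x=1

Step 1: declare a=88 at depth 0
Step 2: declare e=(read a)=88 at depth 0
Step 3: enter scope (depth=1)
Step 4: declare a=(read e)=88 at depth 1
Step 5: enter scope (depth=2)
Step 6: enter scope (depth=3)
Visible at query point: a=88 e=88

Answer: a=88 e=88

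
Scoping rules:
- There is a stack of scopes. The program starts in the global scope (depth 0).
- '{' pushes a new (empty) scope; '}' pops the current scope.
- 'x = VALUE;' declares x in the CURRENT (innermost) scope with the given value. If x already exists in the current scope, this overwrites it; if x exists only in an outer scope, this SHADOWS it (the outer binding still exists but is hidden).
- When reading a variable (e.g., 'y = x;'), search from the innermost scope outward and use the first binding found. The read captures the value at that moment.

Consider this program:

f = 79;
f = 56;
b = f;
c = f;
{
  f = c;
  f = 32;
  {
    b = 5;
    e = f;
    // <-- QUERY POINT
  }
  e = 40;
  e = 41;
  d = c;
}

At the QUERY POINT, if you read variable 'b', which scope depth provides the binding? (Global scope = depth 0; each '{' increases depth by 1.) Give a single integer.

Answer: 2

Derivation:
Step 1: declare f=79 at depth 0
Step 2: declare f=56 at depth 0
Step 3: declare b=(read f)=56 at depth 0
Step 4: declare c=(read f)=56 at depth 0
Step 5: enter scope (depth=1)
Step 6: declare f=(read c)=56 at depth 1
Step 7: declare f=32 at depth 1
Step 8: enter scope (depth=2)
Step 9: declare b=5 at depth 2
Step 10: declare e=(read f)=32 at depth 2
Visible at query point: b=5 c=56 e=32 f=32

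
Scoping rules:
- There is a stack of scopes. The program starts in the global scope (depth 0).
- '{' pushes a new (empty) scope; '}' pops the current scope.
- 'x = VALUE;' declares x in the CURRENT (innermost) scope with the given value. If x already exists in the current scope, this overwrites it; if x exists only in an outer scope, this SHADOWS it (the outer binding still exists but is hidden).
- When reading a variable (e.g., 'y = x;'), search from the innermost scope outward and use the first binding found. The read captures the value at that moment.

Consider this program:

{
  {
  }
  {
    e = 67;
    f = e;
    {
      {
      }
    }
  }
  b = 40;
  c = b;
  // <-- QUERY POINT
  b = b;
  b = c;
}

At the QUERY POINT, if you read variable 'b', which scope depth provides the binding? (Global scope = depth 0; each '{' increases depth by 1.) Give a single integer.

Answer: 1

Derivation:
Step 1: enter scope (depth=1)
Step 2: enter scope (depth=2)
Step 3: exit scope (depth=1)
Step 4: enter scope (depth=2)
Step 5: declare e=67 at depth 2
Step 6: declare f=(read e)=67 at depth 2
Step 7: enter scope (depth=3)
Step 8: enter scope (depth=4)
Step 9: exit scope (depth=3)
Step 10: exit scope (depth=2)
Step 11: exit scope (depth=1)
Step 12: declare b=40 at depth 1
Step 13: declare c=(read b)=40 at depth 1
Visible at query point: b=40 c=40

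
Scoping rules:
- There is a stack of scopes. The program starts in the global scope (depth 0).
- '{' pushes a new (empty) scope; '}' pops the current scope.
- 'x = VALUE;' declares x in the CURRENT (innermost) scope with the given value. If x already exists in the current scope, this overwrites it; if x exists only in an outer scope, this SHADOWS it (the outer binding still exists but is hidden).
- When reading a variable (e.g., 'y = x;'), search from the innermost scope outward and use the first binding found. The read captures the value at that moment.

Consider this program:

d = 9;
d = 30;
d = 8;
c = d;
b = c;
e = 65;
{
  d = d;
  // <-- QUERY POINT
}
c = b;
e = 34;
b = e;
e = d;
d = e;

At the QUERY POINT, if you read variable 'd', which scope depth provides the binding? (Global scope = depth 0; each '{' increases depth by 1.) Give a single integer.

Answer: 1

Derivation:
Step 1: declare d=9 at depth 0
Step 2: declare d=30 at depth 0
Step 3: declare d=8 at depth 0
Step 4: declare c=(read d)=8 at depth 0
Step 5: declare b=(read c)=8 at depth 0
Step 6: declare e=65 at depth 0
Step 7: enter scope (depth=1)
Step 8: declare d=(read d)=8 at depth 1
Visible at query point: b=8 c=8 d=8 e=65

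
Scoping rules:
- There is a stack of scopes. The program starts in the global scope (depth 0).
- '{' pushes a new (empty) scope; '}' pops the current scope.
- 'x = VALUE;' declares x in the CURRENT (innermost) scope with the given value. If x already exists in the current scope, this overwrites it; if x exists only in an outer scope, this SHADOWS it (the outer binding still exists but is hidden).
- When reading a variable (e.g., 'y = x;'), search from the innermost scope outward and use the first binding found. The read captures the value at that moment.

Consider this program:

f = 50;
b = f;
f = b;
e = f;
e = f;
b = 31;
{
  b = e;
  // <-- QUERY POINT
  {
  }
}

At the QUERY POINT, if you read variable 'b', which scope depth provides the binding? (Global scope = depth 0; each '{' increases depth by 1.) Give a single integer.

Step 1: declare f=50 at depth 0
Step 2: declare b=(read f)=50 at depth 0
Step 3: declare f=(read b)=50 at depth 0
Step 4: declare e=(read f)=50 at depth 0
Step 5: declare e=(read f)=50 at depth 0
Step 6: declare b=31 at depth 0
Step 7: enter scope (depth=1)
Step 8: declare b=(read e)=50 at depth 1
Visible at query point: b=50 e=50 f=50

Answer: 1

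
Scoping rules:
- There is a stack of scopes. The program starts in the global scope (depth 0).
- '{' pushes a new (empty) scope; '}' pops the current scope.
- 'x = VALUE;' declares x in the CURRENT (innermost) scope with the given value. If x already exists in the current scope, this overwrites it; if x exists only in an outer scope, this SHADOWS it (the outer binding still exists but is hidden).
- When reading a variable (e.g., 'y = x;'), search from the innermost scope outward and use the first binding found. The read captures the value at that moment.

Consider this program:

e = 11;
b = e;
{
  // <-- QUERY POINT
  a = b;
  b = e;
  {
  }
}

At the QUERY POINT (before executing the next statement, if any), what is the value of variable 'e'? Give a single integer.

Step 1: declare e=11 at depth 0
Step 2: declare b=(read e)=11 at depth 0
Step 3: enter scope (depth=1)
Visible at query point: b=11 e=11

Answer: 11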